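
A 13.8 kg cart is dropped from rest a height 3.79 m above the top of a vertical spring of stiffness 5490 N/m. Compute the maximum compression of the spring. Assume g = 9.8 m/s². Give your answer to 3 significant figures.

x = 0.457 m

Take the reference level at the top of the uncompressed spring. At max compression the cart has fallen H + x and is momentarily at rest:
mg(H + x) = ½kx²
½(5490)x² − (13.8)(9.8)x − (13.8)(9.8)(3.79) = 0
2745x² − 135.2x − 512.6 = 0
x = [135.2 + √(18290 + 5.6279e+06)]/(2 × 2745) = 0.4575 m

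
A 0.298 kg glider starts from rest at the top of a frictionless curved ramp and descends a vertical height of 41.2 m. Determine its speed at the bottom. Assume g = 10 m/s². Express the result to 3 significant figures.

Mechanical energy is conserved (no friction): mgh = ½mv²
v = √(2gh) = √(2 × 10 × 41.2) = √824.00 = 28.71 m/s

v = 28.7 m/s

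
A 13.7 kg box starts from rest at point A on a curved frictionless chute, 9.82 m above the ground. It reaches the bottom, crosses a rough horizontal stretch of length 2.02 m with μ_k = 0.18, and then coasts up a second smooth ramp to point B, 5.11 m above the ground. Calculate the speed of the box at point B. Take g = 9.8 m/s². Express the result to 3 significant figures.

v = 9.23 m/s

Energy at A: mgh₁ = (13.7)(9.8)(9.82) = 1318.4 J
Friction loss: W_f = μ_k mg d = 48.82 J
At B: ½mv² + mgh₂ = mgh₁ − W_f
½mv² = 1318.4 − 48.82 − 686.07 = 583.55 J
v = √(2 × 583.55/13.7) = 9.230 m/s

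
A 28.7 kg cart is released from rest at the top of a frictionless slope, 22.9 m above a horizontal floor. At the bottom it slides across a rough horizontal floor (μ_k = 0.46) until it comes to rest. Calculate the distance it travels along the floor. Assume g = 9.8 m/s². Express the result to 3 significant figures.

Applying the work–energy principle:
At rest all PE has been dissipated by friction: mgh = μ_k m g d
d = h/μ_k = 22.9/0.46 = 49.78 m

d = 49.8 m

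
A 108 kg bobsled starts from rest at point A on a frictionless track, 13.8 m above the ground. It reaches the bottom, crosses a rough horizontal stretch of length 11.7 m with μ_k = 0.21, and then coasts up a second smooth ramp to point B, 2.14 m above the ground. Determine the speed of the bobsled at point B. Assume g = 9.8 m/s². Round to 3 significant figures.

v = 13.4 m/s

Energy at A: mgh₁ = (108)(9.8)(13.8) = 14606 J
Friction loss: W_f = μ_k mg d = 2600 J
At B: ½mv² + mgh₂ = mgh₁ − W_f
½mv² = 14606 − 2600 − 2265.0 = 9740.5 J
v = √(2 × 9740.5/108) = 13.43 m/s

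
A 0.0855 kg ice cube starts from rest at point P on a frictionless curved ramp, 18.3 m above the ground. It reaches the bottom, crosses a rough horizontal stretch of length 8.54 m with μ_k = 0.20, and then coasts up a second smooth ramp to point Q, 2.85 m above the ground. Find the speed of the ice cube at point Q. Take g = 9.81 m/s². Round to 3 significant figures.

Energy at P: mgh₁ = (0.0855)(9.81)(18.3) = 15.349 J
Friction loss: W_f = μ_k mg d = 1.433 J
At Q: ½mv² + mgh₂ = mgh₁ − W_f
½mv² = 15.349 − 1.433 − 2.3905 = 11.526 J
v = √(2 × 11.526/0.0855) = 16.42 m/s

v = 16.4 m/s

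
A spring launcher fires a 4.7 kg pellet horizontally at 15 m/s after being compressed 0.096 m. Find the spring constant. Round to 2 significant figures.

½kx² = ½mv²
k = mv²/x² = (4.7)(15)²/(0.096)² = 114746 N/m

k = 110000 N/m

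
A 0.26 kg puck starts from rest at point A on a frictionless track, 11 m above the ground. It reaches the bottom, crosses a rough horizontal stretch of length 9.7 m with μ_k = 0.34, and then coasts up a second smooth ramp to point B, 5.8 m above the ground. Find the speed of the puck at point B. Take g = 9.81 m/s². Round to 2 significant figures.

Energy at A: mgh₁ = (0.26)(9.81)(11) = 28.057 J
Friction loss: W_f = μ_k mg d = 8.412 J
At B: ½mv² + mgh₂ = mgh₁ − W_f
½mv² = 28.057 − 8.412 − 14.793 = 4.8512 J
v = √(2 × 4.8512/0.26) = 6.109 m/s

v = 6.1 m/s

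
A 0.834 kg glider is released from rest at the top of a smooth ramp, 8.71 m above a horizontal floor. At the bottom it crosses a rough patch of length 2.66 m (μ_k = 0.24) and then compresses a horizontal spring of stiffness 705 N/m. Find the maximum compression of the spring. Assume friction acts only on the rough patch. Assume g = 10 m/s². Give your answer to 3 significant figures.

Initial energy: E₁ = mgh = (0.834)(10)(8.71) = 72.641 J
Friction removes W_f = μ_k mg d = (0.24)(0.834)(10)(2.66) = 5.324 J
Energy reaching the spring: E = 72.641 − 5.324 = 67.317 J
At max compression ½kx² = E ⇒ x = √(2E/k) = √(2 × 67.317/705) = 0.4370 m

x = 0.437 m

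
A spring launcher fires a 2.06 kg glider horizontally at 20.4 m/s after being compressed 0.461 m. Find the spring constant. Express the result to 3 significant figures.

k = 4030 N/m

Energy stored in the spring equals the launch KE: ½kx² = ½mv²
k = mv²/x² = (2.06)(20.4)²/(0.461)² = 4034 N/m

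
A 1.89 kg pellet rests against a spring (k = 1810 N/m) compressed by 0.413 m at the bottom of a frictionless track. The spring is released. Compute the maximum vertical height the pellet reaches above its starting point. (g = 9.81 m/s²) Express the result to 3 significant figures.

At maximum height the pellet is at rest, so ½kx² = mgh
h = kx²/(2mg) = (1810)(0.413)²/(2 × 1.89 × 9.81) = 8.326 m

h = 8.33 m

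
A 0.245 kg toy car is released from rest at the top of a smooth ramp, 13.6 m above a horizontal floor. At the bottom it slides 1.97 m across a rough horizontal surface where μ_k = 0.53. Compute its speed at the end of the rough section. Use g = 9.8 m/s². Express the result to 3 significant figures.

Energy bookkeeping (friction removes W_f = μ_k N d):
mgh = ½mv² + μ_k m g d
W_f = μ_k mg d = (0.53)(0.245)(9.8)(1.97) = 2.507 J
½mv² = mgh − W_f = 32.654 − 2.507 = 30.147 J
v = √(2 × 30.147/0.245) = 15.69 m/s

v = 15.7 m/s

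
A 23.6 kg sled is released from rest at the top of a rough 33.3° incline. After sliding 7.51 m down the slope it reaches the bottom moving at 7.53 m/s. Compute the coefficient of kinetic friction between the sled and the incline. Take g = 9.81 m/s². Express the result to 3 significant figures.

Energy balance down the incline: mg L sinθ − ½mv² = μ_k (mg cosθ) L
mgL sinθ = 954.58 J; ½mv² = 669.07 J
W_f = 954.58 − 669.07 = 285.5 J
μ_k = W_f/(mg cosθ · L) = 285.5/(193.5 × 7.51) = 0.1965

μ_k = 0.196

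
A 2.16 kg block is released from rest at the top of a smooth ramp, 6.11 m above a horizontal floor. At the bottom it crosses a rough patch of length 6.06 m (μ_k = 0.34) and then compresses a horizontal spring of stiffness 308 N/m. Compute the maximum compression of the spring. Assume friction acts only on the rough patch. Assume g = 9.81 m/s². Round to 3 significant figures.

x = 0.746 m

Initial energy: E₁ = mgh = (2.16)(9.81)(6.11) = 129.47 J
Friction removes W_f = μ_k mg d = (0.34)(2.16)(9.81)(6.06) = 43.66 J
Energy reaching the spring: E = 129.47 − 43.66 = 85.809 J
At max compression ½kx² = E ⇒ x = √(2E/k) = √(2 × 85.809/308) = 0.7465 m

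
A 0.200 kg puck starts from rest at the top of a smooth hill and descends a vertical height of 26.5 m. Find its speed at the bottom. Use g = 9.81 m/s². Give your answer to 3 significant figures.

v = 22.8 m/s

Energy conservation between the two points: mgh = ½mv²
The mass cancels from both sides.
v = √(2gh) = √(2 × 9.81 × 26.5) = √519.93 = 22.80 m/s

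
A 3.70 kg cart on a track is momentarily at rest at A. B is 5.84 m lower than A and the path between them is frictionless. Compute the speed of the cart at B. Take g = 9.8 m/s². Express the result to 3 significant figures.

v = 10.7 m/s

By conservation of mechanical energy, mgh = ½mv²
v = √(2gh) = √(2 × 9.8 × 5.84) = √114.46 = 10.70 m/s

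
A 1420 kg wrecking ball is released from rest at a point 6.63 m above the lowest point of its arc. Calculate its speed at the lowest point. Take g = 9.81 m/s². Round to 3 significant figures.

Mechanical energy is conserved (no friction): mgh = ½mv²
v = √(2gh) = √(2 × 9.81 × 6.63) = √130.08 = 11.41 m/s

v = 11.4 m/s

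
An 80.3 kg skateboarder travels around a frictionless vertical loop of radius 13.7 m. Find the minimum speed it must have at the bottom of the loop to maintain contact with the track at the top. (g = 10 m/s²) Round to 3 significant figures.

At the top: mg = mv_top²/r ⇒ v_top² = gr = 137.0 m²/s²
Energy from bottom to top (height 2r): ½mv_bot² = ½mv_top² + mg(2r)
v_bot² = gr + 4gr = 5gr = 685.0
v_bot = √(5gr) = 26.17 m/s

v = 26.2 m/s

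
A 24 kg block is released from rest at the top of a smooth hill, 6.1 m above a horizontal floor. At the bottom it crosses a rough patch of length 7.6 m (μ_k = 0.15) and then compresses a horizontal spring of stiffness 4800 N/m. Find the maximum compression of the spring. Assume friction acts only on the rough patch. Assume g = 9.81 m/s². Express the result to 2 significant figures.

x = 0.70 m

Initial energy: E₁ = mgh = (24)(9.81)(6.1) = 1436.2 J
Friction removes W_f = μ_k mg d = (0.15)(24)(9.81)(7.6) = 268.4 J
Energy reaching the spring: E = 1436.2 − 268.4 = 1167.8 J
At max compression ½kx² = E ⇒ x = √(2E/k) = √(2 × 1167.8/4800) = 0.6975 m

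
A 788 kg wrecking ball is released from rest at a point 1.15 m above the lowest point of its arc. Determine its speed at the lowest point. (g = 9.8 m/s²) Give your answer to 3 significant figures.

v = 4.75 m/s

Mechanical energy is conserved (no friction): mgh = ½mv²
v = √(2gh) = √(2 × 9.8 × 1.15) = √22.540 = 4.748 m/s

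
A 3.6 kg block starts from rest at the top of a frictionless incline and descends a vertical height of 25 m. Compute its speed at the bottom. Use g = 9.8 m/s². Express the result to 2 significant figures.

v = 22 m/s

Equating total energy at the two states: mgh = ½mv²
v = √(2gh) = √(2 × 9.8 × 25) = √490.00 = 22.14 m/s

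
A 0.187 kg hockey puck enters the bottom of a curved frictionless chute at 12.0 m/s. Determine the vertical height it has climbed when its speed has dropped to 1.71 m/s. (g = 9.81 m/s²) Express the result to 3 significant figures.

h = 7.19 m

Energy balance between the two points: ½mv₁² = ½mv₂² + mgh
h = (v₁² − v₂²)/(2g) = (12.0² − 1.71²)/(2 × 9.81) = 7.190 m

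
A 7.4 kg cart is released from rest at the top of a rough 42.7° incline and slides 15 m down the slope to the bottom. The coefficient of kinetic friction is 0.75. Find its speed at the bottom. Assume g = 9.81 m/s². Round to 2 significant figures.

v = 6.1 m/s

Energy: mgh = ½mv² + W_f, with h = L sinθ and W_f = μ_k (mg cosθ) L
mgh = mgL sinθ = (7.4)(9.81)(15)sin42.7° = 738.45 J
W_f = μ_k mg cosθ · L = (0.75)(7.4)(9.81)cos42.7°·15 = 600.2 J
½mv² = 738.45 − 600.2 = 138.26 J
v = √(2 × 138.26/7.4) = 6.113 m/s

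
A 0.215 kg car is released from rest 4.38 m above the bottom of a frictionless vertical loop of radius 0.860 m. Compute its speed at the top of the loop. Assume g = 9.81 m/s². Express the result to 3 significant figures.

v = 7.22 m/s

Energy conservation: mgh = ½mv_top² + mg(2r)
v_top² = 2g(h − 2r) = 2(9.81)(4.38 − 1.720) = 52.19
v_top = 7.224 m/s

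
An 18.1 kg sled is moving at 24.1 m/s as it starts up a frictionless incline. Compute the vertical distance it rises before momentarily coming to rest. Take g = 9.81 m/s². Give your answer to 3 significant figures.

h = 29.6 m

Setting KE at the bottom equal to PE gained: ½mv² = mgh
h = v²/(2g) = 24.1²/(2 × 9.81) = 29.60 m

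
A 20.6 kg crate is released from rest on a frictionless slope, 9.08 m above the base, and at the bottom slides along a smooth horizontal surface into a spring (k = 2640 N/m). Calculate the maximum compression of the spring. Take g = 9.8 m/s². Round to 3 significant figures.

Energy conservation (no friction) from release to max compression: mgh = ½kx²
x = √(2mgh/k) = √(2 × 20.6 × 9.8 × 9.08 / 2640) = 1.178 m

x = 1.18 m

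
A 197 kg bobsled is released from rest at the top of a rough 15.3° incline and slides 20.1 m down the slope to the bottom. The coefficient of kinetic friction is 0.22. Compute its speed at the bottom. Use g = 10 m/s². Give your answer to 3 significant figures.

v = 4.56 m/s

Work–energy: mg(L sinθ) − μ_k(mg cosθ)L = ½mv²
mgh = mgL sinθ = (197)(10)(20.1)sin15.3° = 10449 J
W_f = μ_k mg cosθ · L = (0.22)(197)(10)cos15.3°·20.1 = 8403 J
½mv² = 10449 − 8403 = 2046.0 J
v = √(2 × 2046.0/197) = 4.558 m/s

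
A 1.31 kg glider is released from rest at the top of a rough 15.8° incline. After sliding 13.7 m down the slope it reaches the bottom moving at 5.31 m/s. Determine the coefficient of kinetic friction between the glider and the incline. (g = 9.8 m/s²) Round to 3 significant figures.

The energy dissipated by friction is the PE lost minus the KE gained:
mgL sinθ = 47.889 J; ½mv² = 18.468 J
W_f = 47.889 − 18.468 = 29.42 J
μ_k = W_f/(mg cosθ · L) = 29.42/(12.35 × 13.7) = 0.1738

μ_k = 0.174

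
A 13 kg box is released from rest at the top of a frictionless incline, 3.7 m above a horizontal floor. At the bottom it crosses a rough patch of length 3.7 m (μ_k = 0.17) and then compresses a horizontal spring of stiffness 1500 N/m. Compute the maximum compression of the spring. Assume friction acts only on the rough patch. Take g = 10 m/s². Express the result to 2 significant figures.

Initial energy: E₁ = mgh = (13)(10)(3.7) = 481.00 J
Friction removes W_f = μ_k mg d = (0.17)(13)(10)(3.7) = 81.77 J
Energy reaching the spring: E = 481.00 − 81.77 = 399.23 J
At max compression ½kx² = E ⇒ x = √(2E/k) = √(2 × 399.23/1500) = 0.7296 m

x = 0.73 m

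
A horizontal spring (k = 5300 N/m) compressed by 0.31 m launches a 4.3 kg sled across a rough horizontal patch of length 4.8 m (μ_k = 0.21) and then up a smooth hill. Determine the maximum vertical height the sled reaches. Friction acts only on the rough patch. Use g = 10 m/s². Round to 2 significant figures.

Spring energy: E₀ = ½kx² = ½(5300)(0.31)² = 254.66 J
Friction: W_f = μ_k mg d = (0.21)(4.3)(10)(4.8) = 43.34 J
Energy at base of ramp: E = 254.66 − 43.34 = 211.32 J
At max height all remaining energy is PE: mgh = E ⇒ h = E/(mg) = 211.32/(4.3 × 10) = 4.914 m

h = 4.9 m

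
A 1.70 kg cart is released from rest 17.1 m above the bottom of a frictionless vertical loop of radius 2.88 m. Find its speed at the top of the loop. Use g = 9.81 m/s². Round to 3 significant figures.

v = 14.9 m/s

Energy conservation: mgh = ½mv_top² + mg(2r)
v_top² = 2g(h − 2r) = 2(9.81)(17.1 − 5.760) = 222.5
v_top = 14.92 m/s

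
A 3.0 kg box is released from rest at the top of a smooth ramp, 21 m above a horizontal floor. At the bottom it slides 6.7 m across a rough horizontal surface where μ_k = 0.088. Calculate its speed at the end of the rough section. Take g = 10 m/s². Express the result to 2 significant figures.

v = 20 m/s

Energy at the top = energy at the end + work done against friction:
mgh = ½mv² + μ_k m g d
W_f = μ_k mg d = (0.088)(3.0)(10)(6.7) = 17.69 J
½mv² = mgh − W_f = 630.00 − 17.69 = 612.31 J
v = √(2 × 612.31/3.0) = 20.20 m/s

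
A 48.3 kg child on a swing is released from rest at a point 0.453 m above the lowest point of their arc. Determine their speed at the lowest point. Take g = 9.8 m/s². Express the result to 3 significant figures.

Energy conservation between the two points: mgh = ½mv²
v = √(2gh) = √(2 × 9.8 × 0.453) = √8.8788 = 2.980 m/s

v = 2.98 m/s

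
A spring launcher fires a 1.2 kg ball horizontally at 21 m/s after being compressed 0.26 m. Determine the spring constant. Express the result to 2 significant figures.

½kx² = ½mv²
k = mv²/x² = (1.2)(21)²/(0.26)² = 7828 N/m

k = 7800 N/m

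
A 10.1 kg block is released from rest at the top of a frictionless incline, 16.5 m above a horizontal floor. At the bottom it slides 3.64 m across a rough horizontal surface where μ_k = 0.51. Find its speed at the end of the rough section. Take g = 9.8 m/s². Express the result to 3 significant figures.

v = 16.9 m/s

Energy bookkeeping (friction removes W_f = μ_k N d):
mgh = ½mv² + μ_k m g d
W_f = μ_k mg d = (0.51)(10.1)(9.8)(3.64) = 183.7 J
½mv² = mgh − W_f = 1633.2 − 183.7 = 1449.4 J
v = √(2 × 1449.4/10.1) = 16.94 m/s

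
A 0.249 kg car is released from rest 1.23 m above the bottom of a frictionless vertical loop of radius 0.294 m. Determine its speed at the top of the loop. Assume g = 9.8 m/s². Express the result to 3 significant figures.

v = 3.55 m/s

Energy conservation: mgh = ½mv_top² + mg(2r)
v_top² = 2g(h − 2r) = 2(9.8)(1.23 − 0.5880) = 12.58
v_top = 3.547 m/s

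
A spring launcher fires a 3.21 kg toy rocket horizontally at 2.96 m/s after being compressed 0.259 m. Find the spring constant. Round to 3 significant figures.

Spring PE at full compression equals KE at release: ½kx² = ½mv²
k = mv²/x² = (3.21)(2.96)²/(0.259)² = 419.3 N/m

k = 419 N/m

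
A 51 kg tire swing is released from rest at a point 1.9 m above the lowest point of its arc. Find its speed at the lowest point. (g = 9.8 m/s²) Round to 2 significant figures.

Mechanical energy is conserved (no friction): mgh = ½mv²
The mass cancels from both sides.
v = √(2gh) = √(2 × 9.8 × 1.9) = √37.240 = 6.102 m/s

v = 6.1 m/s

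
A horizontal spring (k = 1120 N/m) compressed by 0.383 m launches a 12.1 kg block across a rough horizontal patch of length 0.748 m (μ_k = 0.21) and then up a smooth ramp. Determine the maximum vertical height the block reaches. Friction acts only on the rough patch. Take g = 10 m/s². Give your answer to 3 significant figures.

Spring energy: E₀ = ½kx² = ½(1120)(0.383)² = 82.146 J
Friction: W_f = μ_k mg d = (0.21)(12.1)(10)(0.748) = 19.01 J
Energy at base of ramp: E = 82.146 − 19.01 = 63.139 J
At max height all remaining energy is PE: mgh = E ⇒ h = E/(mg) = 63.139/(12.1 × 10) = 0.5218 m

h = 0.522 m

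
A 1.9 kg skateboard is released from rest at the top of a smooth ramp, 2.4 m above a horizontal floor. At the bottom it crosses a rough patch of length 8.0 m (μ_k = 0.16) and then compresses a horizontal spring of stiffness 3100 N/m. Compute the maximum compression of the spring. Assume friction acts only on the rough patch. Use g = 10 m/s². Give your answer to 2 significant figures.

x = 0.12 m

Initial energy: E₁ = mgh = (1.9)(10)(2.4) = 45.600 J
Friction removes W_f = μ_k mg d = (0.16)(1.9)(10)(8.0) = 24.32 J
Energy reaching the spring: E = 45.600 − 24.32 = 21.280 J
At max compression ½kx² = E ⇒ x = √(2E/k) = √(2 × 21.280/3100) = 0.1172 m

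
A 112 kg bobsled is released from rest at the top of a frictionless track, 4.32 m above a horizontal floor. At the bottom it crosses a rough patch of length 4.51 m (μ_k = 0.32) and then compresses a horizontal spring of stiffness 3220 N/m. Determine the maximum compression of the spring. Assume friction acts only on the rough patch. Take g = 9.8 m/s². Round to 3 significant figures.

Initial energy: E₁ = mgh = (112)(9.8)(4.32) = 4741.6 J
Friction removes W_f = μ_k mg d = (0.32)(112)(9.8)(4.51) = 1584 J
Energy reaching the spring: E = 4741.6 − 1584 = 3157.6 J
At max compression ½kx² = E ⇒ x = √(2E/k) = √(2 × 3157.6/3220) = 1.400 m

x = 1.40 m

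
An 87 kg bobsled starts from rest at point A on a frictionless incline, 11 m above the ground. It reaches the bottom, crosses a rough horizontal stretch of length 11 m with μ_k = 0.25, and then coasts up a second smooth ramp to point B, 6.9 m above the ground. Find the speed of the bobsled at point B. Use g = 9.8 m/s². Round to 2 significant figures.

Energy at A: mgh₁ = (87)(9.8)(11) = 9378.6 J
Friction loss: W_f = μ_k mg d = 2345 J
At B: ½mv² + mgh₂ = mgh₁ − W_f
½mv² = 9378.6 − 2345 − 5882.9 = 1151.0 J
v = √(2 × 1151.0/87) = 5.144 m/s

v = 5.1 m/s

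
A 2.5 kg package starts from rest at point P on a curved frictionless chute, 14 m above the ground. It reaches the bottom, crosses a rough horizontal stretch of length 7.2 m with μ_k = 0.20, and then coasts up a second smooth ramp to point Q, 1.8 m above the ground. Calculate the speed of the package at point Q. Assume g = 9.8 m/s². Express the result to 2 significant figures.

Energy at P: mgh₁ = (2.5)(9.8)(14) = 343.00 J
Friction loss: W_f = μ_k mg d = 35.28 J
At Q: ½mv² + mgh₂ = mgh₁ − W_f
½mv² = 343.00 − 35.28 − 44.100 = 263.62 J
v = √(2 × 263.62/2.5) = 14.52 m/s

v = 15 m/s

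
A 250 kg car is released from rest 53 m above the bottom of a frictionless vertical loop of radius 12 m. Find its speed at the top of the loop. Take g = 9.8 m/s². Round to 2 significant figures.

Energy conservation: mgh = ½mv_top² + mg(2r)
v_top² = 2g(h − 2r) = 2(9.8)(53 − 24.00) = 568.4
v_top = 23.84 m/s

v = 24 m/s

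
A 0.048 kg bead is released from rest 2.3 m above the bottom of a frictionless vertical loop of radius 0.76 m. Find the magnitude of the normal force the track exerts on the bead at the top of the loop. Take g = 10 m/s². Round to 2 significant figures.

N = 0.51 N

Energy from release to top (height 2r): mgh = ½mv_top² + mg(2r)
v_top² = 2g(h − 2r) = 2(10)(2.3 − 1.520) = 15.600 m²/s²
At the top, both N and weight point toward the centre: N + mg = mv_top²/r
N = m(v_top²/r − g) = 0.048(15.600/0.76 − 10) = 0.5053 N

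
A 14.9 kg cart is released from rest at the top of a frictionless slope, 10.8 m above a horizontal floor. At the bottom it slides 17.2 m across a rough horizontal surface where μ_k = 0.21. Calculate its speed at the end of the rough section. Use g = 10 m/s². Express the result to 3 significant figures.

v = 12.0 m/s

Energy at the top = energy at the end + work done against friction:
mgh = ½mv² + μ_k m g d
W_f = μ_k mg d = (0.21)(14.9)(10)(17.2) = 538.2 J
½mv² = mgh − W_f = 1609.2 − 538.2 = 1071.0 J
v = √(2 × 1071.0/14.9) = 11.99 m/s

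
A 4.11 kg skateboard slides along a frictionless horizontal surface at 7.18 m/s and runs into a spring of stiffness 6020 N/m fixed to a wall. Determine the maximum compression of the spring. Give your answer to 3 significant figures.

All KE is stored as spring PE at maximum compression: ½mv² = ½kx²
x = v√(m/k) = 7.18 × √(4.11/6020) = 0.1876 m

x = 0.188 m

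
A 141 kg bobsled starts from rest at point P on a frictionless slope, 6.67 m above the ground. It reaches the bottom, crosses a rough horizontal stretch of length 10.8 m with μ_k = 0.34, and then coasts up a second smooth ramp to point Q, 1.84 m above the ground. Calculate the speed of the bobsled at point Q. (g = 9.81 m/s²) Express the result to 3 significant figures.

v = 4.77 m/s

Energy at P: mgh₁ = (141)(9.81)(6.67) = 9226.0 J
Friction loss: W_f = μ_k mg d = 5079 J
At Q: ½mv² + mgh₂ = mgh₁ − W_f
½mv² = 9226.0 − 5079 − 2545.1 = 1601.8 J
v = √(2 × 1601.8/141) = 4.767 m/s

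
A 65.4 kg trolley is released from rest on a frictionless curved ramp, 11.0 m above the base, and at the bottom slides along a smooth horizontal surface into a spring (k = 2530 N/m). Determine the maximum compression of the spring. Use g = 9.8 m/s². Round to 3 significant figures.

x = 2.36 m

Energy conservation (no friction) from release to max compression: mgh = ½kx²
x = √(2mgh/k) = √(2 × 65.4 × 9.8 × 11.0 / 2530) = 2.361 m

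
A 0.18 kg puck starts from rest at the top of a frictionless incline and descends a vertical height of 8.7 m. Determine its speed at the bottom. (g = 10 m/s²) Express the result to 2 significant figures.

v = 13 m/s

By conservation of mechanical energy, mgh = ½mv²
v = √(2gh) = √(2 × 10 × 8.7) = √174.00 = 13.19 m/s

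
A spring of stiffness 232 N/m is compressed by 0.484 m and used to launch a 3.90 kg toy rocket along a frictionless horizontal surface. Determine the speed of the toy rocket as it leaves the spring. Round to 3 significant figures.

Conservation of energy: ½kx² = ½mv²
v = x√(k/m) = 0.484 × √(232/3.90) = 3.733 m/s

v = 3.73 m/s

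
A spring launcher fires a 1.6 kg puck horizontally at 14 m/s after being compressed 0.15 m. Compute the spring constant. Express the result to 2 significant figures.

k = 14000 N/m

½kx² = ½mv²
k = mv²/x² = (1.6)(14)²/(0.15)² = 13938 N/m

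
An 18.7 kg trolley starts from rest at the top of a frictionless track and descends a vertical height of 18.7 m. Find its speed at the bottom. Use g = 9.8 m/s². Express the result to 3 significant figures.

Energy conservation between the two points: mgh = ½mv²
The mass cancels from both sides.
v = √(2gh) = √(2 × 9.8 × 18.7) = √366.52 = 19.14 m/s

v = 19.1 m/s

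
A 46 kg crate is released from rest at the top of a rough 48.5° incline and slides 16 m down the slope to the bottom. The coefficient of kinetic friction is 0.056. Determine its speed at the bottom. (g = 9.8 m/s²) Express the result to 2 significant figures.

v = 15 m/s

Taking the bottom as reference, mgh = ½mv² + μ_k N L with h = L sinθ, N = mg cosθ:
mgh = mgL sinθ = (46)(9.8)(16)sin48.5° = 5402.1 J
W_f = μ_k mg cosθ · L = (0.056)(46)(9.8)cos48.5°·16 = 267.6 J
½mv² = 5402.1 − 267.6 = 5134.4 J
v = √(2 × 5134.4/46) = 14.94 m/s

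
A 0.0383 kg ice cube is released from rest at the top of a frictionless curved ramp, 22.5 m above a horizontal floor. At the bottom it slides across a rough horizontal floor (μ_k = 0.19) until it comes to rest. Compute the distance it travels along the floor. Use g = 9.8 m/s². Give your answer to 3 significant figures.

Applying the work–energy principle:
At rest all PE has been dissipated by friction: mgh = μ_k m g d
d = h/μ_k = 22.5/0.19 = 118.4 m

d = 118 m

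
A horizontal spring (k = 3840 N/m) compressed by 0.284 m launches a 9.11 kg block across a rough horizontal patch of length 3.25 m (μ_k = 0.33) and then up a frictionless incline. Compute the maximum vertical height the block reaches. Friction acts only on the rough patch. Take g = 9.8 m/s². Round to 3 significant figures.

Spring energy: E₀ = ½kx² = ½(3840)(0.284)² = 154.86 J
Friction: W_f = μ_k mg d = (0.33)(9.11)(9.8)(3.25) = 95.75 J
Energy at base of ramp: E = 154.86 − 95.75 = 59.109 J
At max height all remaining energy is PE: mgh = E ⇒ h = E/(mg) = 59.109/(9.11 × 9.8) = 0.6621 m

h = 0.662 m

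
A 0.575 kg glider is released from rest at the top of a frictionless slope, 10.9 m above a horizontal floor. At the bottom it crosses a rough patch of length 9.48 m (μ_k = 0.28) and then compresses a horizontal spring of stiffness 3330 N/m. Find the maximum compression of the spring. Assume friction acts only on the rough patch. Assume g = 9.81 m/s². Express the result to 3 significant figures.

Initial energy: E₁ = mgh = (0.575)(9.81)(10.9) = 61.484 J
Friction removes W_f = μ_k mg d = (0.28)(0.575)(9.81)(9.48) = 14.97 J
Energy reaching the spring: E = 61.484 − 14.97 = 46.511 J
At max compression ½kx² = E ⇒ x = √(2E/k) = √(2 × 46.511/3330) = 0.1671 m

x = 0.167 m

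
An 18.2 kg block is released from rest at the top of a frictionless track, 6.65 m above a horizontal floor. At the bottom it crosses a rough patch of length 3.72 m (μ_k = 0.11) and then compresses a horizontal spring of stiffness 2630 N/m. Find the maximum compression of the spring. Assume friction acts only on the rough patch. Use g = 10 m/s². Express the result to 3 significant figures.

x = 0.929 m

Initial energy: E₁ = mgh = (18.2)(10)(6.65) = 1210.3 J
Friction removes W_f = μ_k mg d = (0.11)(18.2)(10)(3.72) = 74.47 J
Energy reaching the spring: E = 1210.3 − 74.47 = 1135.8 J
At max compression ½kx² = E ⇒ x = √(2E/k) = √(2 × 1135.8/2630) = 0.9294 m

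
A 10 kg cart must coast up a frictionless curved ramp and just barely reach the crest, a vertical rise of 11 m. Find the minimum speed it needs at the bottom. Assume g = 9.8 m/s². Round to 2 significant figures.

v = 15 m/s

At the top it is momentarily at rest, so all KE converts to PE: ½mv² = mgh
v = √(2gh) = √(2 × 9.8 × 11) = 14.68 m/s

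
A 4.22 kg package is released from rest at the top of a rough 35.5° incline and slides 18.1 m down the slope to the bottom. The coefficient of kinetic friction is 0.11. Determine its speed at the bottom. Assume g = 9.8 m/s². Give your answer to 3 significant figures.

Taking the bottom as reference, mgh = ½mv² + μ_k N L with h = L sinθ, N = mg cosθ:
mgh = mgL sinθ = (4.22)(9.8)(18.1)sin35.5° = 434.68 J
W_f = μ_k mg cosθ · L = (0.11)(4.22)(9.8)cos35.5°·18.1 = 67.03 J
½mv² = 434.68 − 67.03 = 367.65 J
v = √(2 × 367.65/4.22) = 13.20 m/s

v = 13.2 m/s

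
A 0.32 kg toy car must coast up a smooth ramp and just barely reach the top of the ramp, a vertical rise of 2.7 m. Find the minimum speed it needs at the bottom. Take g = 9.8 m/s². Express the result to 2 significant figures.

v = 7.3 m/s

At the top it is momentarily at rest, so all KE converts to PE: ½mv² = mgh
v = √(2gh) = √(2 × 9.8 × 2.7) = 7.275 m/s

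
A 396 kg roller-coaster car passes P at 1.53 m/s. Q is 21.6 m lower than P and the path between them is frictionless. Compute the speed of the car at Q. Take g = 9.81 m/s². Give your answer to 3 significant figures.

Equating total energy at the two states: ½mv₀² + mgh = ½mv²
v² = v₀² + 2gh = (1.53)² + 2(9.81)(21.6) = 426.13
v = √426.13 = 20.64 m/s

v = 20.6 m/s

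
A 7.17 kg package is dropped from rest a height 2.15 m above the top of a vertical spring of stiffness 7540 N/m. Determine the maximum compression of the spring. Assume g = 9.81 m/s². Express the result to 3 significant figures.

Take the reference level at the top of the uncompressed spring. At max compression the package has fallen H + x and is momentarily at rest:
mg(H + x) = ½kx²
½(7540)x² − (7.17)(9.81)x − (7.17)(9.81)(2.15) = 0
3770x² − 70.34x − 151.2 = 0
x = [70.34 + √(4947 + 2.2805e+06)]/(2 × 3770) = 0.2098 m

x = 0.210 m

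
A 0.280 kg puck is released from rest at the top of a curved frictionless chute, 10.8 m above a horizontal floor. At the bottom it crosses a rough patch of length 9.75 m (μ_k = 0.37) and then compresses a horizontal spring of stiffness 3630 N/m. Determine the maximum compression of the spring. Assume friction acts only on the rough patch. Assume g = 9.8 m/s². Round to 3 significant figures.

x = 0.104 m

Initial energy: E₁ = mgh = (0.280)(9.8)(10.8) = 29.635 J
Friction removes W_f = μ_k mg d = (0.37)(0.280)(9.8)(9.75) = 9.899 J
Energy reaching the spring: E = 29.635 − 9.899 = 19.736 J
At max compression ½kx² = E ⇒ x = √(2E/k) = √(2 × 19.736/3630) = 0.1043 m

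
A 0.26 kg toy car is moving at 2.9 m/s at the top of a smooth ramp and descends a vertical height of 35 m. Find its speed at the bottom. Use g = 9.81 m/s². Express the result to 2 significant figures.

v = 26 m/s

By conservation of mechanical energy, ½mv₀² + mgh = ½mv²
The mass cancels from both sides.
v² = v₀² + 2gh = (2.9)² + 2(9.81)(35) = 695.11
v = √695.11 = 26.36 m/s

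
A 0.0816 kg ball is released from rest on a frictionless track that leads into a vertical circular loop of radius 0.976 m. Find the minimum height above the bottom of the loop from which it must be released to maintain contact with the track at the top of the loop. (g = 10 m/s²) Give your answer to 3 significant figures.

h = 2.44 m

At the top, for minimum speed gravity alone supplies the centripetal force: mg = mv_top²/r ⇒ v_top² = gr = 9.760 m²/s²
Energy conservation from release height h to the top (height 2r): mgh = ½mv_top² + mg(2r)
h = v_top²/(2g) + 2r = r/2 + 2r = 5r/2 = 2.440 m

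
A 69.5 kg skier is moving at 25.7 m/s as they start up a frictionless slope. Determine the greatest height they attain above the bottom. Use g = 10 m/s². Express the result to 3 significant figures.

h = 33.0 m

Setting KE at the bottom equal to PE gained: ½mv² = mgh
h = v²/(2g) = 25.7²/(2 × 10) = 33.02 m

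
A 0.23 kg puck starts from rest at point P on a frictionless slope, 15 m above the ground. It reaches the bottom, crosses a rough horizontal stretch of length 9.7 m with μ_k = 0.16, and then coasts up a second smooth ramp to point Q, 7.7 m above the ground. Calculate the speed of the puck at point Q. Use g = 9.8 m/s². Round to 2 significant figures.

Energy at P: mgh₁ = (0.23)(9.8)(15) = 33.810 J
Friction loss: W_f = μ_k mg d = 3.498 J
At Q: ½mv² + mgh₂ = mgh₁ − W_f
½mv² = 33.810 − 3.498 − 17.356 = 12.956 J
v = √(2 × 12.956/0.23) = 10.61 m/s

v = 11 m/s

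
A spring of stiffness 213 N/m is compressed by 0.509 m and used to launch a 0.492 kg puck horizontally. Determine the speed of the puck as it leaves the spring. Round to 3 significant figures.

v = 10.6 m/s

Spring PE converts entirely to kinetic energy: ½kx² = ½mv²
v = x√(k/m) = 0.509 × √(213/0.492) = 10.59 m/s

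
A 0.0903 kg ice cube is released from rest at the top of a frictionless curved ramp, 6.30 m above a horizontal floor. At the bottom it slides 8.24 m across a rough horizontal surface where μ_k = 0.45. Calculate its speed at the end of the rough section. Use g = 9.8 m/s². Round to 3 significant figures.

v = 7.13 m/s

Applying the work–energy principle:
mgh = ½mv² + μ_k m g d
W_f = μ_k mg d = (0.45)(0.0903)(9.8)(8.24) = 3.281 J
½mv² = mgh − W_f = 5.5751 − 3.281 = 2.2938 J
v = √(2 × 2.2938/0.0903) = 7.128 m/s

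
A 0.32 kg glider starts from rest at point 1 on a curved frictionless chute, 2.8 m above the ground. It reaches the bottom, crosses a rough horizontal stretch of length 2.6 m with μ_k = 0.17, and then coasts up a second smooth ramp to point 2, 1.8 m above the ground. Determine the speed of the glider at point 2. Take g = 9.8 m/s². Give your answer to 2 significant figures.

Energy at 1: mgh₁ = (0.32)(9.8)(2.8) = 8.7808 J
Friction loss: W_f = μ_k mg d = 1.386 J
At 2: ½mv² + mgh₂ = mgh₁ − W_f
½mv² = 8.7808 − 1.386 − 5.6448 = 1.7499 J
v = √(2 × 1.7499/0.32) = 3.307 m/s

v = 3.3 m/s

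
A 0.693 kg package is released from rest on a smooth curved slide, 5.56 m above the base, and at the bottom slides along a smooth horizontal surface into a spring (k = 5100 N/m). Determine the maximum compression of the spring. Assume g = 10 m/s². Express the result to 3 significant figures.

At max compression the package is momentarily at rest: mgh = ½kx²
x = √(2mgh/k) = √(2 × 0.693 × 10 × 5.56 / 5100) = 0.1229 m

x = 0.123 m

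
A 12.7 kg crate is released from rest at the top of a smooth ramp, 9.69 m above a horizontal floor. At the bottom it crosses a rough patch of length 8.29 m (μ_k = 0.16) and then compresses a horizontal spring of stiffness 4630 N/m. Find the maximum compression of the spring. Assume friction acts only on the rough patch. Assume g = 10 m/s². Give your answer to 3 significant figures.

Initial energy: E₁ = mgh = (12.7)(10)(9.69) = 1230.6 J
Friction removes W_f = μ_k mg d = (0.16)(12.7)(10)(8.29) = 168.5 J
Energy reaching the spring: E = 1230.6 − 168.5 = 1062.2 J
At max compression ½kx² = E ⇒ x = √(2E/k) = √(2 × 1062.2/4630) = 0.6774 m

x = 0.677 m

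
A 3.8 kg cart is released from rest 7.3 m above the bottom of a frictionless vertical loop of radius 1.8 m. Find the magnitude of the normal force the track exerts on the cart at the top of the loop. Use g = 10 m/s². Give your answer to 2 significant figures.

N = 120 N

Energy from release to top (height 2r): mgh = ½mv_top² + mg(2r)
v_top² = 2g(h − 2r) = 2(10)(7.3 − 3.600) = 74.000 m²/s²
At the top, both N and weight point toward the centre: N + mg = mv_top²/r
N = m(v_top²/r − g) = 3.8(74.000/1.8 − 10) = 118.2 N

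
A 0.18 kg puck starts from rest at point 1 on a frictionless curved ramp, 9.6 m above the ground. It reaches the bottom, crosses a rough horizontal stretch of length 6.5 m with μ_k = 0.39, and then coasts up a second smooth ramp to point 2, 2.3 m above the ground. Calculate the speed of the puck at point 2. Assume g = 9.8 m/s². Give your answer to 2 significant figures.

v = 9.7 m/s

Energy at 1: mgh₁ = (0.18)(9.8)(9.6) = 16.934 J
Friction loss: W_f = μ_k mg d = 4.472 J
At 2: ½mv² + mgh₂ = mgh₁ − W_f
½mv² = 16.934 − 4.472 − 4.0572 = 8.4055 J
v = √(2 × 8.4055/0.18) = 9.664 m/s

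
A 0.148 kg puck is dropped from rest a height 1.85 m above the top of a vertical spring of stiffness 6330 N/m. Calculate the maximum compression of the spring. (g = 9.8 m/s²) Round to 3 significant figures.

x = 0.0293 m

Take the reference level at the top of the uncompressed spring. At max compression the puck has fallen H + x and is momentarily at rest:
mg(H + x) = ½kx²
½(6330)x² − (0.148)(9.8)x − (0.148)(9.8)(1.85) = 0
3165x² − 1.450x − 2.683 = 0
x = [1.450 + √(2.104 + 33970)]/(2 × 3165) = 0.02935 m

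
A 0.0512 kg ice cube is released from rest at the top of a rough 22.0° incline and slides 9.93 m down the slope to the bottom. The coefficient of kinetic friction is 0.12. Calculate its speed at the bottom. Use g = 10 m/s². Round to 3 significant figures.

v = 7.23 m/s

Energy: mgh = ½mv² + W_f, with h = L sinθ and W_f = μ_k (mg cosθ) L
mgh = mgL sinθ = (0.0512)(10)(9.93)sin22.0° = 1.9046 J
W_f = μ_k mg cosθ · L = (0.12)(0.0512)(10)cos22.0°·9.93 = 0.5657 J
½mv² = 1.9046 − 0.5657 = 1.3389 J
v = √(2 × 1.3389/0.0512) = 7.232 m/s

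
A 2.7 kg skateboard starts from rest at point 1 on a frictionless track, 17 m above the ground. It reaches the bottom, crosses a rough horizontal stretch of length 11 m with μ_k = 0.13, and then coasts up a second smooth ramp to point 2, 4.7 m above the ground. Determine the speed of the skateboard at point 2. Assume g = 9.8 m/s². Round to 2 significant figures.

v = 15 m/s

Energy at 1: mgh₁ = (2.7)(9.8)(17) = 449.82 J
Friction loss: W_f = μ_k mg d = 37.84 J
At 2: ½mv² + mgh₂ = mgh₁ − W_f
½mv² = 449.82 − 37.84 − 124.36 = 287.62 J
v = √(2 × 287.62/2.7) = 14.60 m/s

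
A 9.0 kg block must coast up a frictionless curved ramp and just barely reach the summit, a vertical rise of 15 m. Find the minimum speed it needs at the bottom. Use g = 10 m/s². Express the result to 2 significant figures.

At the top it is momentarily at rest, so all KE converts to PE: ½mv² = mgh
v = √(2gh) = √(2 × 10 × 15) = 17.32 m/s

v = 17 m/s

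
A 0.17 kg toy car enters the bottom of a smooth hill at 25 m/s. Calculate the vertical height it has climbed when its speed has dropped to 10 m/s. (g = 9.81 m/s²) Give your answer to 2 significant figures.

h = 27 m

Conservation of energy: ½mv₁² = ½mv₂² + mgh
h = (v₁² − v₂²)/(2g) = (25² − 10²)/(2 × 9.81) = 26.76 m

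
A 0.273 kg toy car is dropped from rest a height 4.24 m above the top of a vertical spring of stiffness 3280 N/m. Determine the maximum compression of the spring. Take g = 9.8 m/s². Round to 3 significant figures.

Measuring PE from the top of the relaxed spring, at max compression the car has dropped H + x with zero KE, so:
mg(H + x) = ½kx²
½(3280)x² − (0.273)(9.8)x − (0.273)(9.8)(4.24) = 0
1640x² − 2.675x − 11.34 = 0
x = [2.675 + √(7.158 + 74415)]/(2 × 1640) = 0.08399 m

x = 0.0840 m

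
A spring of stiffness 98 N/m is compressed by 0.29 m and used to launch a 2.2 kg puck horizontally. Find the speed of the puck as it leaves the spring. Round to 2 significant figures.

v = 1.9 m/s

Spring PE converts entirely to kinetic energy: ½kx² = ½mv²
v = x√(k/m) = 0.29 × √(98/2.2) = 1.936 m/s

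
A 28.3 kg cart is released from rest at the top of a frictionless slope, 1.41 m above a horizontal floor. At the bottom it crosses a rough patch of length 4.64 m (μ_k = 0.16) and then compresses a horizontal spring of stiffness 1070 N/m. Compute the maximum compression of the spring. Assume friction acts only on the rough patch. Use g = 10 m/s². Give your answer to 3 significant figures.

x = 0.594 m

Initial energy: E₁ = mgh = (28.3)(10)(1.41) = 399.03 J
Friction removes W_f = μ_k mg d = (0.16)(28.3)(10)(4.64) = 210.1 J
Energy reaching the spring: E = 399.03 − 210.1 = 188.93 J
At max compression ½kx² = E ⇒ x = √(2E/k) = √(2 × 188.93/1070) = 0.5943 m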